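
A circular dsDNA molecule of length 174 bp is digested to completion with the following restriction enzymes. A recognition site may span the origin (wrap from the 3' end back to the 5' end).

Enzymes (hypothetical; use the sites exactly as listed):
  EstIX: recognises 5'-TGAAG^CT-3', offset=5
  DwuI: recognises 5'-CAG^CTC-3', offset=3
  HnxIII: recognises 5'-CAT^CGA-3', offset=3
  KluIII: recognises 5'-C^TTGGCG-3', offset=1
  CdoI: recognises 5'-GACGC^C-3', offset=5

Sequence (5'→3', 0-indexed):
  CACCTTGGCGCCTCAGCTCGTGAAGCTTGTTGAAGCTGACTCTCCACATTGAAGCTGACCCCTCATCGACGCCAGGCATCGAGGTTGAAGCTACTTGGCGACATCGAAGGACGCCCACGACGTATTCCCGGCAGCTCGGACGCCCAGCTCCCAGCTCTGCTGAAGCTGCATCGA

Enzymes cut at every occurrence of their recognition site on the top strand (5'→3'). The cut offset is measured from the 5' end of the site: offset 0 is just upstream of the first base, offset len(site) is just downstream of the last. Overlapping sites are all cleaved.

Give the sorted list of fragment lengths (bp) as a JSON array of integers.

[4,4,6,6,7,7,7,9,9,10,10,10,11,11,12,12,19,20]

Site scan:
  EstIX (TGAAGCT, off=5): starts [20, 30, 49, 85, 160] → cuts [25, 35, 54, 90, 165]
  DwuI (CAGCTC, off=3): starts [13, 131, 144, 151] → cuts [16, 134, 147, 154]
  HnxIII (CATCGA, off=3): starts [63, 76, 101, 168] → cuts [66, 79, 104, 171]
  KluIII (CTTGGCG, off=1): starts [3, 93] → cuts [4, 94]
  CdoI (GACGCC, off=5): starts [67, 109, 138] → cuts [72, 114, 143]

All cut coordinates (distinct, sorted): [4, 16, 25, 35, 54, 66, 72, 79, 90, 94, 104, 114, 134, 143, 147, 154, 165, 171]

Fragment lengths:
  4→16: 12 bp
  16→25: 9 bp
  25→35: 10 bp
  35→54: 19 bp
  54→66: 12 bp
  66→72: 6 bp
  72→79: 7 bp
  79→90: 11 bp
  90→94: 4 bp
  94→104: 10 bp
  104→114: 10 bp
  114→134: 20 bp
  134→143: 9 bp
  143→147: 4 bp
  147→154: 7 bp
  154→165: 11 bp
  165→171: 6 bp
  171→4 (wrap): 174-171+4 = 7 bp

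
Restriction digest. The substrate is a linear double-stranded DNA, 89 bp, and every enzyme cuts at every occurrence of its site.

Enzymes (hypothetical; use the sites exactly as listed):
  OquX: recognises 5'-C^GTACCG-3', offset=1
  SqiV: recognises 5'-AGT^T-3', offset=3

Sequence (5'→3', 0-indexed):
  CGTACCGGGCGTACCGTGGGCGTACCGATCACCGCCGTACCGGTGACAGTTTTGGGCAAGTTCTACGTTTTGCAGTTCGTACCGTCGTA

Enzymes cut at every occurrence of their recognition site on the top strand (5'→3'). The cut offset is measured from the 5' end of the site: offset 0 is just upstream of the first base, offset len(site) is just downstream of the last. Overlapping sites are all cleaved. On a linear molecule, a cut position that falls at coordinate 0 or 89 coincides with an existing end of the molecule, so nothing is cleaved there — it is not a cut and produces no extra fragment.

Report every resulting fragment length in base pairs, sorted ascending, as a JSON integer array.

Per-enzyme occurrences:
  OquX CGTACCG/1: at [0, 9, 20, 35, 77] ⇒ [1, 10, 21, 36, 78]
  SqiV AGTT/3: at [47, 58, 73] ⇒ [50, 61, 76]

Pooled cuts: [1, 10, 21, 36, 50, 61, 76, 78]

Fragment lengths:
  [0,1): 1 bp
  [1,10): 9 bp
  [10,21): 11 bp
  [21,36): 15 bp
  [36,50): 14 bp
  [50,61): 11 bp
  [61,76): 15 bp
  [76,78): 2 bp
  [78,89): 11 bp

[1,2,9,11,11,11,14,15,15]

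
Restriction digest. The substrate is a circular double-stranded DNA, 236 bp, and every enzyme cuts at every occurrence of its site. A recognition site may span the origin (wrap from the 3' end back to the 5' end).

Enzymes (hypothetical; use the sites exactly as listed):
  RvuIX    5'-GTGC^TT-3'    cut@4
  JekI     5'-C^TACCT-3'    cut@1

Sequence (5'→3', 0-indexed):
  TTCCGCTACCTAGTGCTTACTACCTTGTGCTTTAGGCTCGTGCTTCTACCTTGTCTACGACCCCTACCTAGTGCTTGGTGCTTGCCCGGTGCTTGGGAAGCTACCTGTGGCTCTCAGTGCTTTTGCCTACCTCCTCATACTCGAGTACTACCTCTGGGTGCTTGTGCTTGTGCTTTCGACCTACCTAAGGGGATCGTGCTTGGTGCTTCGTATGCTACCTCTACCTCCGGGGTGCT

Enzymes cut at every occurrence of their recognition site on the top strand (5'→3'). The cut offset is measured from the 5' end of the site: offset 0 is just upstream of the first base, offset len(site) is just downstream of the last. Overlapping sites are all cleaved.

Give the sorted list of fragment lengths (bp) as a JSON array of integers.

Scan for sites:
  RvuIX (GTGCTT, off=4): starts [12, 26, 39, 70, 77, 88, 116, 157, 163, 169, 195, 202, 231] → cuts [16, 30, 43, 74, 81, 92, 120, 161, 167, 173, 199, 206, 235]
  JekI (CTACCT, off=1): starts [5, 19, 45, 63, 100, 126, 147, 180, 214, 220] → cuts [6, 20, 46, 64, 101, 127, 148, 181, 215, 221]

Pooled cuts: [6, 16, 20, 30, 43, 46, 64, 74, 81, 92, 101, 120, 127, 148, 161, 167, 173, 181, 199, 206, 215, 221, 235]

Fragments:
  6→16: 10 bp
  16→20: 4 bp
  20→30: 10 bp
  30→43: 13 bp
  43→46: 3 bp
  46→64: 18 bp
  64→74: 10 bp
  74→81: 7 bp
  81→92: 11 bp
  92→101: 9 bp
  101→120: 19 bp
  120→127: 7 bp
  127→148: 21 bp
  148→161: 13 bp
  161→167: 6 bp
  167→173: 6 bp
  173→181: 8 bp
  181→199: 18 bp
  199→206: 7 bp
  206→215: 9 bp
  215→221: 6 bp
  221→235: 14 bp
  235→6 (wrap): 236-235+6 = 7 bp

[3,4,6,6,6,7,7,7,7,8,9,9,10,10,10,11,13,13,14,18,18,19,21]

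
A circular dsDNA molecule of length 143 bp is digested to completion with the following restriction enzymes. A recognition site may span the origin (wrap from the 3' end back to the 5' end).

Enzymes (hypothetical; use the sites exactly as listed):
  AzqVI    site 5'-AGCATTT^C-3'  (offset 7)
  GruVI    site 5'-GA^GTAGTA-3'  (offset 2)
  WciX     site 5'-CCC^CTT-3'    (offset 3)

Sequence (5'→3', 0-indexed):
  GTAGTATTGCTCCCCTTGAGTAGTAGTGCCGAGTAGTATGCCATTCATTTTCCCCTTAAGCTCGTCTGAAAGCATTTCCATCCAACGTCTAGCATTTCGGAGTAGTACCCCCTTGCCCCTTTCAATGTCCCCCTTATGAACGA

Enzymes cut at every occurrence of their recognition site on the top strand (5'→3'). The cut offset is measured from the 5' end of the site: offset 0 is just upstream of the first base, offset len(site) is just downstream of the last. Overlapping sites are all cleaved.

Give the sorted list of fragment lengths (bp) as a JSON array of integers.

Per-enzyme occurrences:
  AzqVI (AGCATTTC, off=7): starts [70, 90] → cuts [77, 97]
  GruVI (GAGTAGTA, off=2): starts [17, 30, 99, 141] → cuts [0, 19, 32, 101]
  WciX (CCCCTT, off=3): starts [11, 51, 108, 115, 129] → cuts [14, 54, 111, 118, 132]

Pooled cuts: [0, 14, 19, 32, 54, 77, 97, 101, 111, 118, 132]

Fragments:
  0→14: 14 bp
  14→19: 5 bp
  19→32: 13 bp
  32→54: 22 bp
  54→77: 23 bp
  77→97: 20 bp
  97→101: 4 bp
  101→111: 10 bp
  111→118: 7 bp
  118→132: 14 bp
  132→0 (wrap): 143-132+0 = 11 bp

[4,5,7,10,11,13,14,14,20,22,23]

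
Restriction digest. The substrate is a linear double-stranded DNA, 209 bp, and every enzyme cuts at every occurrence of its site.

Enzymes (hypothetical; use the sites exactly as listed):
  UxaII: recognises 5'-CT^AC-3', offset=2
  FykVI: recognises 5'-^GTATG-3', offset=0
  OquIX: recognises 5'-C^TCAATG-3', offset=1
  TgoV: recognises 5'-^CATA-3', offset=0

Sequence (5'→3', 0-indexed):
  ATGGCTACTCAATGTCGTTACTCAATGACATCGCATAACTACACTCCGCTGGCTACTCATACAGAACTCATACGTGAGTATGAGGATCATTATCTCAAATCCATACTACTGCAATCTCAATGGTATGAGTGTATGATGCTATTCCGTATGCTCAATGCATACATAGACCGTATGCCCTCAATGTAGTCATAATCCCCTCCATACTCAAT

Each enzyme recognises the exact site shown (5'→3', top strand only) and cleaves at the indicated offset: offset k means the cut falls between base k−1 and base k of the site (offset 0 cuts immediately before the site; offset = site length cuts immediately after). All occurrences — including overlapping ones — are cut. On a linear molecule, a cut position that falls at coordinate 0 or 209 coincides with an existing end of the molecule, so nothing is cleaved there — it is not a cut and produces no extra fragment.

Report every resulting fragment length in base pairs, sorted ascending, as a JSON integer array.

Scan for sites:
  UxaII (CTAC, off=2): starts [4, 38, 52, 105] → cuts [6, 40, 54, 107]
  FykVI (GTATG, off=0): starts [77, 122, 130, 145, 169] → cuts [77, 122, 130, 145, 169]
  OquIX (CTCAATG, off=1): starts [7, 20, 115, 150, 176] → cuts [8, 21, 116, 151, 177]
  TgoV (CATA, off=0): starts [33, 57, 68, 101, 157, 161, 187, 199] → cuts [33, 57, 68, 101, 157, 161, 187, 199]

Pooled cuts: [6, 8, 21, 33, 40, 54, 57, 68, 77, 101, 107, 116, 122, 130, 145, 151, 157, 161, 169, 177, 187, 199]

Fragments:
  [0,6): 6 bp
  [6,8): 2 bp
  [8,21): 13 bp
  [21,33): 12 bp
  [33,40): 7 bp
  [40,54): 14 bp
  [54,57): 3 bp
  [57,68): 11 bp
  [68,77): 9 bp
  [77,101): 24 bp
  [101,107): 6 bp
  [107,116): 9 bp
  [116,122): 6 bp
  [122,130): 8 bp
  [130,145): 15 bp
  [145,151): 6 bp
  [151,157): 6 bp
  [157,161): 4 bp
  [161,169): 8 bp
  [169,177): 8 bp
  [177,187): 10 bp
  [187,199): 12 bp
  [199,209): 10 bp

[2,3,4,6,6,6,6,6,7,8,8,8,9,9,10,10,11,12,12,13,14,15,24]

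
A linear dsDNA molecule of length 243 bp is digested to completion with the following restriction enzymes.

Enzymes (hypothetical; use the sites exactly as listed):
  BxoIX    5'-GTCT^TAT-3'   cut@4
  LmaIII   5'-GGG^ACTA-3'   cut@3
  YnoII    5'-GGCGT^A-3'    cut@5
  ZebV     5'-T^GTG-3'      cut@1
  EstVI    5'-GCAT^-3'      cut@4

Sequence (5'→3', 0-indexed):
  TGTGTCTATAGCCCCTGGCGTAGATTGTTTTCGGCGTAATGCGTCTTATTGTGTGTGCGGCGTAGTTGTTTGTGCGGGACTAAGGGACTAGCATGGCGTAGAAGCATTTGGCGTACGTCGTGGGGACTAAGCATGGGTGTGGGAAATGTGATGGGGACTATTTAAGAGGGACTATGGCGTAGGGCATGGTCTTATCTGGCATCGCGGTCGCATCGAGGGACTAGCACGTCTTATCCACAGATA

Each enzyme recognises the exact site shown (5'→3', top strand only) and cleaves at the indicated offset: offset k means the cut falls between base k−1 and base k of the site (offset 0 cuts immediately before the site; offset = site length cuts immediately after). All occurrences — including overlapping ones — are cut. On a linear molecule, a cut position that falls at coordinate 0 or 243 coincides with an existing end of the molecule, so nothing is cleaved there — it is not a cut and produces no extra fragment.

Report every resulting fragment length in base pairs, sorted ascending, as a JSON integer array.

[1,2,2,4,4,5,5,6,7,7,7,8,8,8,8,9,9,9,9,9,10,10,11,11,12,12,14,16,20]

Scan for sites:
  BxoIX GTCTTAT/4: at [42, 188, 227] ⇒ [46, 192, 231]
  LmaIII GGGACTA/3: at [75, 83, 122, 153, 167, 216] ⇒ [78, 86, 125, 156, 170, 219]
  YnoII GGCGTA/5: at [16, 32, 58, 94, 109, 175] ⇒ [21, 37, 63, 99, 114, 180]
  ZebV TGTG/1: at [0, 49, 51, 53, 70, 137, 146] ⇒ [1, 50, 52, 54, 71, 138, 147]
  EstVI GCAT/4: at [90, 103, 130, 183, 198, 209] ⇒ [94, 107, 134, 187, 202, 213]

All cut coordinates (distinct, sorted): [1, 21, 37, 46, 50, 52, 54, 63, 71, 78, 86, 94, 99, 107, 114, 125, 134, 138, 147, 156, 170, 180, 187, 192, 202, 213, 219, 231]

Fragments:
  [0,1): 1 bp
  [1,21): 20 bp
  [21,37): 16 bp
  [37,46): 9 bp
  [46,50): 4 bp
  [50,52): 2 bp
  [52,54): 2 bp
  [54,63): 9 bp
  [63,71): 8 bp
  [71,78): 7 bp
  [78,86): 8 bp
  [86,94): 8 bp
  [94,99): 5 bp
  [99,107): 8 bp
  [107,114): 7 bp
  [114,125): 11 bp
  [125,134): 9 bp
  [134,138): 4 bp
  [138,147): 9 bp
  [147,156): 9 bp
  [156,170): 14 bp
  [170,180): 10 bp
  [180,187): 7 bp
  [187,192): 5 bp
  [192,202): 10 bp
  [202,213): 11 bp
  [213,219): 6 bp
  [219,231): 12 bp
  [231,243): 12 bp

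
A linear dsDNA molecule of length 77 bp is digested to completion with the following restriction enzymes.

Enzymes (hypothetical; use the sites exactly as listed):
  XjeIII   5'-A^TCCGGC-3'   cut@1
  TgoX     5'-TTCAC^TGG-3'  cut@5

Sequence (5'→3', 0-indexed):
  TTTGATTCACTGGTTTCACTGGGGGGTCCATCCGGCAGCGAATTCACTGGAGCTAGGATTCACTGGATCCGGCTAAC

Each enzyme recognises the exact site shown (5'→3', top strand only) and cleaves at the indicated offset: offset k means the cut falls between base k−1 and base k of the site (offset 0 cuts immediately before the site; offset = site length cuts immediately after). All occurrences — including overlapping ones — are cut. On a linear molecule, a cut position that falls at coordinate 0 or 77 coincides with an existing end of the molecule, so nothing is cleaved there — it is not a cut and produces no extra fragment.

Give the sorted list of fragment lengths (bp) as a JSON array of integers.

[4,9,10,10,11,16,17]

Per-enzyme occurrences:
  XjeIII ATCCGGC/1: at [29, 66] ⇒ [30, 67]
  TgoX TTCACTGG/5: at [5, 14, 42, 58] ⇒ [10, 19, 47, 63]

Pooled cuts: [10, 19, 30, 47, 63, 67]

Fragments:
  [0,10): 10 bp
  [10,19): 9 bp
  [19,30): 11 bp
  [30,47): 17 bp
  [47,63): 16 bp
  [63,67): 4 bp
  [67,77): 10 bp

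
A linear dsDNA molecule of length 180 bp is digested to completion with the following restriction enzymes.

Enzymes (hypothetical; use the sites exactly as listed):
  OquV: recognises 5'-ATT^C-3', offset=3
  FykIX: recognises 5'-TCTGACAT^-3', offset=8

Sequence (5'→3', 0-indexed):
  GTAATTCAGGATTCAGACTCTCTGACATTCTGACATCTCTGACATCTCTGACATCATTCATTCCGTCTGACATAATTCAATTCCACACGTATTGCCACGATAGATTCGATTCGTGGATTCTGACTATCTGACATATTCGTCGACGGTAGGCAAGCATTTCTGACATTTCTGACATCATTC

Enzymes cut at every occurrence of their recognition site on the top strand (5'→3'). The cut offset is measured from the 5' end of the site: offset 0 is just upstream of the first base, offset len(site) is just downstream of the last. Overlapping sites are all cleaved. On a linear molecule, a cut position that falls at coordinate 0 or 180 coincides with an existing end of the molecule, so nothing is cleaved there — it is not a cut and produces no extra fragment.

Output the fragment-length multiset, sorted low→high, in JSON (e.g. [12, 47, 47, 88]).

[1,1,3,4,4,4,4,5,5,6,7,7,8,9,9,9,11,15,15,24,29]

Site scan:
  OquV ATTC/3: at [3, 10, 26, 55, 59, 74, 79, 103, 108, 116, 134, 176] ⇒ [6, 13, 29, 58, 62, 77, 82, 106, 111, 119, 137, 179]
  FykIX TCTGACAT/8: at [20, 28, 37, 46, 65, 126, 158, 167] ⇒ [28, 36, 45, 54, 73, 134, 166, 175]

Pooled cuts: [6, 13, 28, 29, 36, 45, 54, 58, 62, 73, 77, 82, 106, 111, 119, 134, 137, 166, 175, 179]

Fragment lengths:
  [0,6): 6 bp
  [6,13): 7 bp
  [13,28): 15 bp
  [28,29): 1 bp
  [29,36): 7 bp
  [36,45): 9 bp
  [45,54): 9 bp
  [54,58): 4 bp
  [58,62): 4 bp
  [62,73): 11 bp
  [73,77): 4 bp
  [77,82): 5 bp
  [82,106): 24 bp
  [106,111): 5 bp
  [111,119): 8 bp
  [119,134): 15 bp
  [134,137): 3 bp
  [137,166): 29 bp
  [166,175): 9 bp
  [175,179): 4 bp
  [179,180): 1 bp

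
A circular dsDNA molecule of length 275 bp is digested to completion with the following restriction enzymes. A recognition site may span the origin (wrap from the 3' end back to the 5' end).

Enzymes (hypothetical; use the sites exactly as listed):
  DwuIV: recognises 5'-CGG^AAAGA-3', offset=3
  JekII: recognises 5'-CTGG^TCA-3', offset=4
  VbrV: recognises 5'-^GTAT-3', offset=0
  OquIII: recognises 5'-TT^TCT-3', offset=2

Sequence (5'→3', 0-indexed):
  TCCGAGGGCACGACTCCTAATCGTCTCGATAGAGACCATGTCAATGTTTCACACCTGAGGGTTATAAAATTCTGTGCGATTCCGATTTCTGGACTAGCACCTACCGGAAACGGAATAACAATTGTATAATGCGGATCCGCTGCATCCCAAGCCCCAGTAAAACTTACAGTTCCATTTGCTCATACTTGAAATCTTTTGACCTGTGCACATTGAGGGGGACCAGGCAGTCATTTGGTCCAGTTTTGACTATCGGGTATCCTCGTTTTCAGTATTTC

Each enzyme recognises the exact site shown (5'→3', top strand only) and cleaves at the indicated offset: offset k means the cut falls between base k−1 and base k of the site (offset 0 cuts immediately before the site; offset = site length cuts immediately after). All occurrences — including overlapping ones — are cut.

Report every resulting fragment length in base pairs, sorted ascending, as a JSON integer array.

[5,15,36,89,130]

Site scan:
  DwuIV (CGGAAAGA, off=3): no sites
  JekII (CTGGTCA, off=4): no sites
  VbrV (GTAT, off=0): starts [123, 253, 268] → cuts [123, 253, 268]
  OquIII (TTTCT, off=2): starts [85, 271] → cuts [87, 273]

Pooled cuts: [87, 123, 253, 268, 273]

Fragments:
  87→123: 36 bp
  123→253: 130 bp
  253→268: 15 bp
  268→273: 5 bp
  273→87 (wrap): 275-273+87 = 89 bp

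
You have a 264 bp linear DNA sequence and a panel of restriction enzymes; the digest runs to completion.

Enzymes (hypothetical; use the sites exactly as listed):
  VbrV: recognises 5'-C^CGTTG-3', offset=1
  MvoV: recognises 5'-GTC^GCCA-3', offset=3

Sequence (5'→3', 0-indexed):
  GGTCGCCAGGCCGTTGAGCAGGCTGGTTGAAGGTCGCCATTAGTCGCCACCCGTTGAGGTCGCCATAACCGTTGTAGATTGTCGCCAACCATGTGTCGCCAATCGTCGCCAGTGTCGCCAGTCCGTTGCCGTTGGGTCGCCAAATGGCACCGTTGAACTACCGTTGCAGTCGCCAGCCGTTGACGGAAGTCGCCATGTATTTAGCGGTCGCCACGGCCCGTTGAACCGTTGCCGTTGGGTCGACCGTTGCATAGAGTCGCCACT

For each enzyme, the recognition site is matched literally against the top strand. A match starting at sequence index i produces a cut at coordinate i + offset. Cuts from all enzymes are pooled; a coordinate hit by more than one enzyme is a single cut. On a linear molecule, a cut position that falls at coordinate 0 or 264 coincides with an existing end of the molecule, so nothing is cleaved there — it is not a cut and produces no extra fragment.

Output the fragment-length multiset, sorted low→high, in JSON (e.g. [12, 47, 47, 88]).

Scan for sites:
  VbrV CCGTTG/1: at [10, 50, 68, 122, 128, 149, 160, 176, 217, 225, 231, 243] ⇒ [11, 51, 69, 123, 129, 150, 161, 177, 218, 226, 232, 244]
  MvoV GTCGCCA/3: at [1, 32, 42, 58, 80, 94, 104, 113, 135, 168, 188, 206, 255] ⇒ [4, 35, 45, 61, 83, 97, 107, 116, 138, 171, 191, 209, 258]

Pooled cuts: [4, 11, 35, 45, 51, 61, 69, 83, 97, 107, 116, 123, 129, 138, 150, 161, 171, 177, 191, 209, 218, 226, 232, 244, 258]

Fragments:
  [0,4): 4 bp
  [4,11): 7 bp
  [11,35): 24 bp
  [35,45): 10 bp
  [45,51): 6 bp
  [51,61): 10 bp
  [61,69): 8 bp
  [69,83): 14 bp
  [83,97): 14 bp
  [97,107): 10 bp
  [107,116): 9 bp
  [116,123): 7 bp
  [123,129): 6 bp
  [129,138): 9 bp
  [138,150): 12 bp
  [150,161): 11 bp
  [161,171): 10 bp
  [171,177): 6 bp
  [177,191): 14 bp
  [191,209): 18 bp
  [209,218): 9 bp
  [218,226): 8 bp
  [226,232): 6 bp
  [232,244): 12 bp
  [244,258): 14 bp
  [258,264): 6 bp

[4,6,6,6,6,6,7,7,8,8,9,9,9,10,10,10,10,11,12,12,14,14,14,14,18,24]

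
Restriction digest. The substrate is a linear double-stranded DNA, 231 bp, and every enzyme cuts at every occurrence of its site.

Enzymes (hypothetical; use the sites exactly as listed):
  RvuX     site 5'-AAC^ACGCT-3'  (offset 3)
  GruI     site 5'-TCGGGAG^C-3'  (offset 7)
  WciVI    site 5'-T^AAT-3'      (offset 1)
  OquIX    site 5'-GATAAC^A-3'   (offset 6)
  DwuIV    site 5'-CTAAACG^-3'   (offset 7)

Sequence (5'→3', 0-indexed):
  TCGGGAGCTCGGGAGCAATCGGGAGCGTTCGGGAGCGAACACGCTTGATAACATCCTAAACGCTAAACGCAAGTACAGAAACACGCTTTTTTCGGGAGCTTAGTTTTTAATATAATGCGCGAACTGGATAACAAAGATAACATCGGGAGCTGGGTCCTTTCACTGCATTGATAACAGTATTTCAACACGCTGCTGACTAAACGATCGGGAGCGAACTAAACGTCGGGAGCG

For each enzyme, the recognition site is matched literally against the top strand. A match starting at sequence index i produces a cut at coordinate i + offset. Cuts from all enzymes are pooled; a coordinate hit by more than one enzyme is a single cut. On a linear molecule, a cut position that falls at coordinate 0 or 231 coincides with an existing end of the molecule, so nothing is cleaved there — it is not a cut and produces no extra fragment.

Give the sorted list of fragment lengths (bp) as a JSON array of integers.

[2,5,5,7,7,7,8,8,8,9,10,10,10,10,11,11,12,13,16,17,19,26]

Scan for sites:
  RvuX AACACGCT/3: at [37, 79, 183] ⇒ [40, 82, 186]
  GruI TCGGGAGC/7: at [0, 8, 18, 28, 91, 142, 204, 222] ⇒ [7, 15, 25, 35, 98, 149, 211, 229]
  WciVI TAAT/1: at [107, 112] ⇒ [108, 113]
  OquIX GATAACA/6: at [46, 126, 135, 169] ⇒ [52, 132, 141, 175]
  DwuIV CTAAACG/7: at [55, 62, 196, 215] ⇒ [62, 69, 203, 222]

Pooled cuts: [7, 15, 25, 35, 40, 52, 62, 69, 82, 98, 108, 113, 132, 141, 149, 175, 186, 203, 211, 222, 229]

Fragments:
  [0,7): 7 bp
  [7,15): 8 bp
  [15,25): 10 bp
  [25,35): 10 bp
  [35,40): 5 bp
  [40,52): 12 bp
  [52,62): 10 bp
  [62,69): 7 bp
  [69,82): 13 bp
  [82,98): 16 bp
  [98,108): 10 bp
  [108,113): 5 bp
  [113,132): 19 bp
  [132,141): 9 bp
  [141,149): 8 bp
  [149,175): 26 bp
  [175,186): 11 bp
  [186,203): 17 bp
  [203,211): 8 bp
  [211,222): 11 bp
  [222,229): 7 bp
  [229,231): 2 bp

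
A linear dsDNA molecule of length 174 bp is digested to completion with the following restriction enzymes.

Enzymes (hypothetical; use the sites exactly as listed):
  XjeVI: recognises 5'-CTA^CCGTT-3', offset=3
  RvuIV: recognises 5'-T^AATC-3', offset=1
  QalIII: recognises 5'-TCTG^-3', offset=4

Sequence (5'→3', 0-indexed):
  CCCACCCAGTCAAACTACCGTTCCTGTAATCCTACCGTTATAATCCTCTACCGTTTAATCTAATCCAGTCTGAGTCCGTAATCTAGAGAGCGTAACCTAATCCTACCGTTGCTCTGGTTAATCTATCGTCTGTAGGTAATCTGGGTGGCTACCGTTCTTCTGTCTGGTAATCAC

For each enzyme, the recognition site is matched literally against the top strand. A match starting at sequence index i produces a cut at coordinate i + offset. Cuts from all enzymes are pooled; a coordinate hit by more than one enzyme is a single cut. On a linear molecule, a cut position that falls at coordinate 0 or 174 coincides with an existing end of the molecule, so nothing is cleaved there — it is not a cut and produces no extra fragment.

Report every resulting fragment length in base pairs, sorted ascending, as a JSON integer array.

Scan for sites:
  XjeVI CTACCGTT/3: at [14, 31, 47, 102, 148] ⇒ [17, 34, 50, 105, 151]
  RvuIV TAATC/1: at [26, 40, 55, 60, 78, 97, 118, 136, 167] ⇒ [27, 41, 56, 61, 79, 98, 119, 137, 168]
  QalIII TCTG/4: at [68, 112, 128, 139, 158, 162] ⇒ [72, 116, 132, 143, 162, 166]

Pooled cuts: [17, 27, 34, 41, 50, 56, 61, 72, 79, 98, 105, 116, 119, 132, 137, 143, 151, 162, 166, 168]

Fragments:
  [0,17): 17 bp
  [17,27): 10 bp
  [27,34): 7 bp
  [34,41): 7 bp
  [41,50): 9 bp
  [50,56): 6 bp
  [56,61): 5 bp
  [61,72): 11 bp
  [72,79): 7 bp
  [79,98): 19 bp
  [98,105): 7 bp
  [105,116): 11 bp
  [116,119): 3 bp
  [119,132): 13 bp
  [132,137): 5 bp
  [137,143): 6 bp
  [143,151): 8 bp
  [151,162): 11 bp
  [162,166): 4 bp
  [166,168): 2 bp
  [168,174): 6 bp

[2,3,4,5,5,6,6,6,7,7,7,7,8,9,10,11,11,11,13,17,19]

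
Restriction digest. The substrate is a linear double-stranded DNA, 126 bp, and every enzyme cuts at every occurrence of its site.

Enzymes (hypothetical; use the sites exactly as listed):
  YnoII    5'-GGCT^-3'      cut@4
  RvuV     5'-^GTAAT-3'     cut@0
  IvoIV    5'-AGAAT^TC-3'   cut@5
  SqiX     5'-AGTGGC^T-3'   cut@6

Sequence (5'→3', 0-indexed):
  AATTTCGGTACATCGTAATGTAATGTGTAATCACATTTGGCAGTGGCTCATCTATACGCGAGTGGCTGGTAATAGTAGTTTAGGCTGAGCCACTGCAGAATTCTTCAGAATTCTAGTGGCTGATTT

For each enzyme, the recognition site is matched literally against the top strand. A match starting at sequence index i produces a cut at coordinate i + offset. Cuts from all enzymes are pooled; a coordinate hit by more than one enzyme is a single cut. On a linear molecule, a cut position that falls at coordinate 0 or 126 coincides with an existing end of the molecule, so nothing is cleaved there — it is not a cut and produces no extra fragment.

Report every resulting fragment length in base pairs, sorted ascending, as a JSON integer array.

[1,1,1,1,5,5,7,9,10,14,15,18,18,21]

Per-enzyme occurrences:
  YnoII GGCT/4: at [44, 63, 82, 117] ⇒ [48, 67, 86, 121]
  RvuV GTAAT/0: at [14, 19, 26, 68] ⇒ [14, 19, 26, 68]
  IvoIV AGAATTC/5: at [96, 106] ⇒ [101, 111]
  SqiX AGTGGCT/6: at [41, 60, 114] ⇒ [47, 66, 120]

Pooled cuts: [14, 19, 26, 47, 48, 66, 67, 68, 86, 101, 111, 120, 121]

Fragment lengths:
  [0,14): 14 bp
  [14,19): 5 bp
  [19,26): 7 bp
  [26,47): 21 bp
  [47,48): 1 bp
  [48,66): 18 bp
  [66,67): 1 bp
  [67,68): 1 bp
  [68,86): 18 bp
  [86,101): 15 bp
  [101,111): 10 bp
  [111,120): 9 bp
  [120,121): 1 bp
  [121,126): 5 bp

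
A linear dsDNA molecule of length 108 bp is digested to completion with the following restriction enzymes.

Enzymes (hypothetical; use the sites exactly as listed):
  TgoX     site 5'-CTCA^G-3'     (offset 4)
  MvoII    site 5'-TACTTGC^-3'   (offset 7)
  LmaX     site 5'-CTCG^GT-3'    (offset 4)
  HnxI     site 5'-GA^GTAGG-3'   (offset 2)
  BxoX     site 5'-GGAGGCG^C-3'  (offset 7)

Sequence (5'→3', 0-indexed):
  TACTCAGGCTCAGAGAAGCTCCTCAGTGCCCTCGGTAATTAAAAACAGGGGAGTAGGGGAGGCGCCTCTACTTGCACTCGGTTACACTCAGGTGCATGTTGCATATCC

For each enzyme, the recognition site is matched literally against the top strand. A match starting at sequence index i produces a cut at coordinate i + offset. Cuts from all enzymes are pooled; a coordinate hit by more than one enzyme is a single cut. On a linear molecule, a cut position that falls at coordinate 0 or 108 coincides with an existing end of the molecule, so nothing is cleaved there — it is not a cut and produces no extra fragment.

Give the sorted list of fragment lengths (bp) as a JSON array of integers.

Site scan:
  TgoX (CTCAG, off=4): starts [2, 8, 21, 86] → cuts [6, 12, 25, 90]
  MvoII (TACTTGC, off=7): starts [68] → cuts [75]
  LmaX (CTCGGT, off=4): starts [30, 76] → cuts [34, 80]
  HnxI (GAGTAGG, off=2): starts [50] → cuts [52]
  BxoX (GGAGGCGC, off=7): starts [57] → cuts [64]

All cut coordinates (distinct, sorted): [6, 12, 25, 34, 52, 64, 75, 80, 90]

Fragment lengths:
  [0,6): 6 bp
  [6,12): 6 bp
  [12,25): 13 bp
  [25,34): 9 bp
  [34,52): 18 bp
  [52,64): 12 bp
  [64,75): 11 bp
  [75,80): 5 bp
  [80,90): 10 bp
  [90,108): 18 bp

[5,6,6,9,10,11,12,13,18,18]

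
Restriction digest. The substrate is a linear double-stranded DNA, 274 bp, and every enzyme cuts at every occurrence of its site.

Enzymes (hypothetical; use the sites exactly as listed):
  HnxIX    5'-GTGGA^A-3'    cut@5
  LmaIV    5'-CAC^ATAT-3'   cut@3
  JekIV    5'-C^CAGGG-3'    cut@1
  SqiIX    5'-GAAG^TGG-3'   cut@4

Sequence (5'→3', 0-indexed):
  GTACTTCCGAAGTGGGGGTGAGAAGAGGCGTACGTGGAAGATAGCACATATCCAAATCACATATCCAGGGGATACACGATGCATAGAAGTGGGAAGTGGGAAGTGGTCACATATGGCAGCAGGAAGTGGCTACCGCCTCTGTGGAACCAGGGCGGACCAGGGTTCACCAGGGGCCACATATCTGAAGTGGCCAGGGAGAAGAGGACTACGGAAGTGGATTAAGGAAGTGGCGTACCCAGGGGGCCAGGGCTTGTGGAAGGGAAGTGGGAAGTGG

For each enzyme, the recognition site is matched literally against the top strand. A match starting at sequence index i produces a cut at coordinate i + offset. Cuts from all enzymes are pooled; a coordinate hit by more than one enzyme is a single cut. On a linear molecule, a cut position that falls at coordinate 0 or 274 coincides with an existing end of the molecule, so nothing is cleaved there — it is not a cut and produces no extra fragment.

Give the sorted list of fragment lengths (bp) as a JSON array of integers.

Scan for sites:
  HnxIX GTGGAA/5: at [33, 140, 252] ⇒ [38, 145, 257]
  LmaIV CACATAT/3: at [44, 57, 107, 174] ⇒ [47, 60, 110, 177]
  JekIV CCAGGG/1: at [64, 146, 156, 166, 190, 235, 243] ⇒ [65, 147, 157, 167, 191, 236, 244]
  SqiIX GAAGTGG/4: at [8, 85, 92, 99, 122, 183, 210, 223, 260, 267] ⇒ [12, 89, 96, 103, 126, 187, 214, 227, 264, 271]

All cut coordinates (distinct, sorted): [12, 38, 47, 60, 65, 89, 96, 103, 110, 126, 145, 147, 157, 167, 177, 187, 191, 214, 227, 236, 244, 257, 264, 271]

Fragment lengths:
  [0,12): 12 bp
  [12,38): 26 bp
  [38,47): 9 bp
  [47,60): 13 bp
  [60,65): 5 bp
  [65,89): 24 bp
  [89,96): 7 bp
  [96,103): 7 bp
  [103,110): 7 bp
  [110,126): 16 bp
  [126,145): 19 bp
  [145,147): 2 bp
  [147,157): 10 bp
  [157,167): 10 bp
  [167,177): 10 bp
  [177,187): 10 bp
  [187,191): 4 bp
  [191,214): 23 bp
  [214,227): 13 bp
  [227,236): 9 bp
  [236,244): 8 bp
  [244,257): 13 bp
  [257,264): 7 bp
  [264,271): 7 bp
  [271,274): 3 bp

[2,3,4,5,7,7,7,7,7,8,9,9,10,10,10,10,12,13,13,13,16,19,23,24,26]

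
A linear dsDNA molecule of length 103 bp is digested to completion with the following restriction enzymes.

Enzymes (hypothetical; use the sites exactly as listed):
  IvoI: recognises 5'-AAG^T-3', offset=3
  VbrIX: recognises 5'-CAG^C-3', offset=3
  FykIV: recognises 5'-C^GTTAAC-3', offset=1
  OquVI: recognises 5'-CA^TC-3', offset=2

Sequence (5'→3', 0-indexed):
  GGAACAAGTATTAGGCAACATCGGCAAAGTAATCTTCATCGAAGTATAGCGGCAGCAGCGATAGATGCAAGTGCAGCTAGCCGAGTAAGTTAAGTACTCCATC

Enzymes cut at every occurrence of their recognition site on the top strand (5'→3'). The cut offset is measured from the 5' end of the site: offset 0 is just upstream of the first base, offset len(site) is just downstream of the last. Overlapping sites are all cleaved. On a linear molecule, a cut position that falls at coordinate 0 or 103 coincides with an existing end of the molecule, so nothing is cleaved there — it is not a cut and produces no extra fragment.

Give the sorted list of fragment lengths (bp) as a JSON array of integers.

Per-enzyme occurrences:
  IvoI AAGT/3: at [5, 26, 41, 68, 86, 91] ⇒ [8, 29, 44, 71, 89, 94]
  VbrIX CAGC/3: at [52, 55, 73] ⇒ [55, 58, 76]
  FykIV (CGTTAAC, off=1): no sites
  OquVI CATC/2: at [18, 36, 99] ⇒ [20, 38, 101]

All cut coordinates (distinct, sorted): [8, 20, 29, 38, 44, 55, 58, 71, 76, 89, 94, 101]

Fragment lengths:
  [0,8): 8 bp
  [8,20): 12 bp
  [20,29): 9 bp
  [29,38): 9 bp
  [38,44): 6 bp
  [44,55): 11 bp
  [55,58): 3 bp
  [58,71): 13 bp
  [71,76): 5 bp
  [76,89): 13 bp
  [89,94): 5 bp
  [94,101): 7 bp
  [101,103): 2 bp

[2,3,5,5,6,7,8,9,9,11,12,13,13]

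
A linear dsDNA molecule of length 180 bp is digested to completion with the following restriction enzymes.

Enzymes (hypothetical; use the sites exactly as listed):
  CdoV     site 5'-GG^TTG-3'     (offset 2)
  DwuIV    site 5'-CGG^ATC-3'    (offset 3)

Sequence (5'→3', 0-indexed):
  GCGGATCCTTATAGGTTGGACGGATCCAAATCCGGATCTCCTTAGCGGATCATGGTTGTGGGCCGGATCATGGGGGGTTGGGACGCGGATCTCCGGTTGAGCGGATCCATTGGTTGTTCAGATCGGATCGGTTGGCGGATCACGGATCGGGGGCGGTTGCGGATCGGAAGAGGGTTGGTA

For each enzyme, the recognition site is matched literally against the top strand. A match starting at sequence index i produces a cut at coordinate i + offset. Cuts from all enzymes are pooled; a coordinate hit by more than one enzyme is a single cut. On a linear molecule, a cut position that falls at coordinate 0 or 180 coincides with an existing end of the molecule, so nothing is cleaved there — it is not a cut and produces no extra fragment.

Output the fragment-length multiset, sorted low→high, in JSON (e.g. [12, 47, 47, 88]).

[4,5,6,6,7,7,7,8,8,8,9,11,11,11,11,11,12,12,13,13]

Scan for sites:
  CdoV GGTTG/2: at [13, 53, 75, 94, 111, 129, 154, 172] ⇒ [15, 55, 77, 96, 113, 131, 156, 174]
  DwuIV CGGATC/3: at [1, 20, 32, 45, 63, 85, 101, 123, 135, 142, 159] ⇒ [4, 23, 35, 48, 66, 88, 104, 126, 138, 145, 162]

All cut coordinates (distinct, sorted): [4, 15, 23, 35, 48, 55, 66, 77, 88, 96, 104, 113, 126, 131, 138, 145, 156, 162, 174]

Fragments:
  [0,4): 4 bp
  [4,15): 11 bp
  [15,23): 8 bp
  [23,35): 12 bp
  [35,48): 13 bp
  [48,55): 7 bp
  [55,66): 11 bp
  [66,77): 11 bp
  [77,88): 11 bp
  [88,96): 8 bp
  [96,104): 8 bp
  [104,113): 9 bp
  [113,126): 13 bp
  [126,131): 5 bp
  [131,138): 7 bp
  [138,145): 7 bp
  [145,156): 11 bp
  [156,162): 6 bp
  [162,174): 12 bp
  [174,180): 6 bp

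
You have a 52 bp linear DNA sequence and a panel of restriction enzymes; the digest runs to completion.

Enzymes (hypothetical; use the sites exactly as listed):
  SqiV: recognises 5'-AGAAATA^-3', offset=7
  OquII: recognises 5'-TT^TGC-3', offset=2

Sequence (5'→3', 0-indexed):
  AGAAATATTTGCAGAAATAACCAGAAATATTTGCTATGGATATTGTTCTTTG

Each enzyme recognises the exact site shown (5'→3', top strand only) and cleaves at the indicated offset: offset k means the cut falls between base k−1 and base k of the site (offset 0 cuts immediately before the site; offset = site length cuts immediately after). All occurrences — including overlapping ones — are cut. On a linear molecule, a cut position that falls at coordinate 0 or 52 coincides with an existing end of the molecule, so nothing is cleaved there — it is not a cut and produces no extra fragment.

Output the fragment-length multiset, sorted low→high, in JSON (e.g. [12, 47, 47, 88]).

[2,2,7,10,10,21]

Site scan:
  SqiV (AGAAATA, off=7): starts [0, 12, 22] → cuts [7, 19, 29]
  OquII (TTTGC, off=2): starts [7, 29] → cuts [9, 31]

Pooled cuts: [7, 9, 19, 29, 31]

Fragments:
  [0,7): 7 bp
  [7,9): 2 bp
  [9,19): 10 bp
  [19,29): 10 bp
  [29,31): 2 bp
  [31,52): 21 bp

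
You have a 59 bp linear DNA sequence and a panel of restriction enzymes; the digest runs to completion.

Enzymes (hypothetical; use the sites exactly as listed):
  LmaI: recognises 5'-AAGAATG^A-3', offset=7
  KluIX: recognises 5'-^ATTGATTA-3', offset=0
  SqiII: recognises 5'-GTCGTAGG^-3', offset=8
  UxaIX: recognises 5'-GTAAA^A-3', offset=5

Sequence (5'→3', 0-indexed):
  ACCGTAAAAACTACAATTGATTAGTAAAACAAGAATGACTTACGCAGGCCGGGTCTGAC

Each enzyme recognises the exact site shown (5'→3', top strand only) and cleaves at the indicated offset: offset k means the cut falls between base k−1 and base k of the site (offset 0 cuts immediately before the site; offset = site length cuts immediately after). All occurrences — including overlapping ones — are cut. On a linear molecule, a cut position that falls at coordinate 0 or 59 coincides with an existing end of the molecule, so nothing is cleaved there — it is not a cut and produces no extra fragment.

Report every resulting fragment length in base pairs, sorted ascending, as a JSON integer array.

[7,8,9,13,22]

Scan for sites:
  LmaI (AAGAATGA, off=7): starts [30] → cuts [37]
  KluIX (ATTGATTA, off=0): starts [15] → cuts [15]
  SqiII (GTCGTAGG, off=8): no sites
  UxaIX (GTAAAA, off=5): starts [3, 23] → cuts [8, 28]

Pooled cuts: [8, 15, 28, 37]

Fragment lengths:
  [0,8): 8 bp
  [8,15): 7 bp
  [15,28): 13 bp
  [28,37): 9 bp
  [37,59): 22 bp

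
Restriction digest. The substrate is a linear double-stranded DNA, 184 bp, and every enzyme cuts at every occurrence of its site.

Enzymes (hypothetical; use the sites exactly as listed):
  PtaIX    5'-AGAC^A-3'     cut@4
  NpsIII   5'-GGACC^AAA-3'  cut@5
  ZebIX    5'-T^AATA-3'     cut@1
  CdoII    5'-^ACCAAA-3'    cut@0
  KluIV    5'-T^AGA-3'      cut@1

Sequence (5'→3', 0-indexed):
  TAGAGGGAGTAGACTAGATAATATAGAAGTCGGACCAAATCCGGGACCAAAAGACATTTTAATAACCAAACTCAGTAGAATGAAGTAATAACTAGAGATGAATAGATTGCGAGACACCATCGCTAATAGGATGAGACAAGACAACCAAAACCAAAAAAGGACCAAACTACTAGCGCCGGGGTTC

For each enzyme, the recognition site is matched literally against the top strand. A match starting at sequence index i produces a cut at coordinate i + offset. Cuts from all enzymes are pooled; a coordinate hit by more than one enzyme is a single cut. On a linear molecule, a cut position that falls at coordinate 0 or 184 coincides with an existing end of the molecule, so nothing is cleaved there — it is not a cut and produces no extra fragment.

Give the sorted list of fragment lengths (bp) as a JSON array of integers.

[1,1,3,3,3,4,4,5,5,5,5,6,7,7,9,9,9,9,10,10,11,12,12,13,21]

Site scan:
  PtaIX (AGACA, off=4): starts [51, 111, 133, 138] → cuts [55, 115, 137, 142]
  NpsIII (GGACCAAA, off=5): starts [31, 43, 158] → cuts [36, 48, 163]
  ZebIX (TAATA, off=1): starts [18, 59, 85, 123] → cuts [19, 60, 86, 124]
  CdoII (ACCAAA, off=0): starts [33, 45, 64, 143, 149, 160] → cuts [33, 45, 64, 143, 149, 160]
  KluIV (TAGA, off=1): starts [0, 9, 14, 23, 75, 92, 102] → cuts [1, 10, 15, 24, 76, 93, 103]

All cut coordinates (distinct, sorted): [1, 10, 15, 19, 24, 33, 36, 45, 48, 55, 60, 64, 76, 86, 93, 103, 115, 124, 137, 142, 143, 149, 160, 163]

Fragment lengths:
  [0,1): 1 bp
  [1,10): 9 bp
  [10,15): 5 bp
  [15,19): 4 bp
  [19,24): 5 bp
  [24,33): 9 bp
  [33,36): 3 bp
  [36,45): 9 bp
  [45,48): 3 bp
  [48,55): 7 bp
  [55,60): 5 bp
  [60,64): 4 bp
  [64,76): 12 bp
  [76,86): 10 bp
  [86,93): 7 bp
  [93,103): 10 bp
  [103,115): 12 bp
  [115,124): 9 bp
  [124,137): 13 bp
  [137,142): 5 bp
  [142,143): 1 bp
  [143,149): 6 bp
  [149,160): 11 bp
  [160,163): 3 bp
  [163,184): 21 bp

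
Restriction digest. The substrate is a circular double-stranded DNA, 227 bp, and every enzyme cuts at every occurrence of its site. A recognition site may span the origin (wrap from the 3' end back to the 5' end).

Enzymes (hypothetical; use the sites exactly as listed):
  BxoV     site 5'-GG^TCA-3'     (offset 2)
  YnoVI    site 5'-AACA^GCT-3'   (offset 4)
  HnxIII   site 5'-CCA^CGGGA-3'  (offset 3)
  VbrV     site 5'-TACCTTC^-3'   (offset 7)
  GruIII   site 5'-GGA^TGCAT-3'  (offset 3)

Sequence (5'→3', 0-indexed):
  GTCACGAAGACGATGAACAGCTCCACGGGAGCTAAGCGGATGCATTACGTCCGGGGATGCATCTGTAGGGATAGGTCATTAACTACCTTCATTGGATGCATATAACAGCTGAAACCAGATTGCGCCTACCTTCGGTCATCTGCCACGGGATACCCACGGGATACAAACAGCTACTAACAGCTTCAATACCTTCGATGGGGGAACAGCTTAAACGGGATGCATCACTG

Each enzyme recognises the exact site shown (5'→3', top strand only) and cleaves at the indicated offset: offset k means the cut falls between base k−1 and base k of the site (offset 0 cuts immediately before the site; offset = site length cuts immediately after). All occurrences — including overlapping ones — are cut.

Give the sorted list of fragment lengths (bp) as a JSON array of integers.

Scan for sites:
  BxoV (GGTCA, off=2): starts [73, 133, 226] → cuts [1, 75, 135]
  YnoVI (AACAGCT, off=4): starts [15, 103, 165, 175, 201] → cuts [19, 107, 169, 179, 205]
  HnxIII (CCACGGGA, off=3): starts [22, 142, 153] → cuts [25, 145, 156]
  VbrV (TACCTTC, off=7): starts [83, 126, 186] → cuts [90, 133, 193]
  GruIII (GGATGCAT, off=3): starts [37, 54, 93, 214] → cuts [40, 57, 96, 217]

All cut coordinates (distinct, sorted): [1, 19, 25, 40, 57, 75, 90, 96, 107, 133, 135, 145, 156, 169, 179, 193, 205, 217]

Fragment lengths:
  1→19: 18 bp
  19→25: 6 bp
  25→40: 15 bp
  40→57: 17 bp
  57→75: 18 bp
  75→90: 15 bp
  90→96: 6 bp
  96→107: 11 bp
  107→133: 26 bp
  133→135: 2 bp
  135→145: 10 bp
  145→156: 11 bp
  156→169: 13 bp
  169→179: 10 bp
  179→193: 14 bp
  193→205: 12 bp
  205→217: 12 bp
  217→1 (wrap): 227-217+1 = 11 bp

[2,6,6,10,10,11,11,11,12,12,13,14,15,15,17,18,18,26]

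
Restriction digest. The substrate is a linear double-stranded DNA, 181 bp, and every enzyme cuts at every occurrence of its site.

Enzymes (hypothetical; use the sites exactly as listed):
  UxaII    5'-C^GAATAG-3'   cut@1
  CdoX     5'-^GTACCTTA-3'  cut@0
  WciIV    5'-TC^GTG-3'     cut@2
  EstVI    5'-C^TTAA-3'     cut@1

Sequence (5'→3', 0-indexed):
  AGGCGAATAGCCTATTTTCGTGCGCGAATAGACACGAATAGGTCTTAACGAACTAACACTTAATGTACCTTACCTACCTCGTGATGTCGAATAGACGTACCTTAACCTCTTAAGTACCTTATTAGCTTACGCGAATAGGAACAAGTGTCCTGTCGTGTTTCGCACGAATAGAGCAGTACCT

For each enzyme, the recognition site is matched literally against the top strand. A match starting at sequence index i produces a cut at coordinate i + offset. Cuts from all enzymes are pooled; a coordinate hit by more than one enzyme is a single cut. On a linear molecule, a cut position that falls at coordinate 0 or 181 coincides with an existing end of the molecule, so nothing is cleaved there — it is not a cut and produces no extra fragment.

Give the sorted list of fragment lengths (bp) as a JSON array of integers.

[4,4,5,5,6,8,8,8,9,10,11,15,15,16,16,19,22]

Per-enzyme occurrences:
  UxaII (CGAATAG, off=1): starts [3, 24, 34, 87, 131, 164] → cuts [4, 25, 35, 88, 132, 165]
  CdoX (GTACCTTA, off=0): starts [64, 96, 113] → cuts [64, 96, 113]
  WciIV (TCGTG, off=2): starts [17, 78, 152] → cuts [19, 80, 154]
  EstVI (CTTAA, off=1): starts [43, 58, 100, 108] → cuts [44, 59, 101, 109]

All cut coordinates (distinct, sorted): [4, 19, 25, 35, 44, 59, 64, 80, 88, 96, 101, 109, 113, 132, 154, 165]

Fragments:
  [0,4): 4 bp
  [4,19): 15 bp
  [19,25): 6 bp
  [25,35): 10 bp
  [35,44): 9 bp
  [44,59): 15 bp
  [59,64): 5 bp
  [64,80): 16 bp
  [80,88): 8 bp
  [88,96): 8 bp
  [96,101): 5 bp
  [101,109): 8 bp
  [109,113): 4 bp
  [113,132): 19 bp
  [132,154): 22 bp
  [154,165): 11 bp
  [165,181): 16 bp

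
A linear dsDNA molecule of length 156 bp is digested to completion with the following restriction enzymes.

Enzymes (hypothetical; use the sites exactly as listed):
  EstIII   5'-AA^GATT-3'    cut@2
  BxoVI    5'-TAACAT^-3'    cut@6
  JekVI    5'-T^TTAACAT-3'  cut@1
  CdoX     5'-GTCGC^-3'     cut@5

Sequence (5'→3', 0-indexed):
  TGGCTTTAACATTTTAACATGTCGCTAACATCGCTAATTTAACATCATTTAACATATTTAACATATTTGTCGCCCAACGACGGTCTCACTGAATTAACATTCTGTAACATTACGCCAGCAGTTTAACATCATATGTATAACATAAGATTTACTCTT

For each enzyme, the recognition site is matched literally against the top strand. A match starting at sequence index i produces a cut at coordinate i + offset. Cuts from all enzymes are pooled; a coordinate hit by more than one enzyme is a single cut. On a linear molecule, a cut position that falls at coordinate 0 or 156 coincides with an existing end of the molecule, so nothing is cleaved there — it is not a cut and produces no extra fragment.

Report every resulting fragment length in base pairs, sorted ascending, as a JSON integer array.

Scan for sites:
  EstIII (AAGATT, off=2): starts [143] → cuts [145]
  BxoVI (TAACAT, off=6): starts [6, 14, 25, 39, 49, 58, 94, 104, 123, 137] → cuts [12, 20, 31, 45, 55, 64, 100, 110, 129, 143]
  JekVI (TTTAACAT, off=1): starts [4, 12, 37, 47, 56, 121] → cuts [5, 13, 38, 48, 57, 122]
  CdoX (GTCGC, off=5): starts [20, 68] → cuts [25, 73]

Pooled cuts: [5, 12, 13, 20, 25, 31, 38, 45, 48, 55, 57, 64, 73, 100, 110, 122, 129, 143, 145]

Fragment lengths:
  [0,5): 5 bp
  [5,12): 7 bp
  [12,13): 1 bp
  [13,20): 7 bp
  [20,25): 5 bp
  [25,31): 6 bp
  [31,38): 7 bp
  [38,45): 7 bp
  [45,48): 3 bp
  [48,55): 7 bp
  [55,57): 2 bp
  [57,64): 7 bp
  [64,73): 9 bp
  [73,100): 27 bp
  [100,110): 10 bp
  [110,122): 12 bp
  [122,129): 7 bp
  [129,143): 14 bp
  [143,145): 2 bp
  [145,156): 11 bp

[1,2,2,3,5,5,6,7,7,7,7,7,7,7,9,10,11,12,14,27]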